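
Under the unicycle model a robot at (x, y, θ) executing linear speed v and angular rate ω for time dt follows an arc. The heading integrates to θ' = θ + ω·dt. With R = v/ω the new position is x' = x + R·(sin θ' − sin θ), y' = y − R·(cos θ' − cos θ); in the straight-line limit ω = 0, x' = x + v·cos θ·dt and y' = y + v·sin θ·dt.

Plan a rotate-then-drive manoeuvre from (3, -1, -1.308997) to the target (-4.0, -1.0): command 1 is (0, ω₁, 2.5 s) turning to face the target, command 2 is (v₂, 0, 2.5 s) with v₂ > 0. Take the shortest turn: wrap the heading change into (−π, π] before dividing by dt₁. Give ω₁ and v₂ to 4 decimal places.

ω₁ = -0.7330, v₂ = 2.8000

heading to target = atan2(-1−-1, -4−3) = 3.1416
Δθ = wrap(3.1416 − -1.3090) = -1.8326; ω₁ = Δθ/dt₁ = -0.7330
distance = √((-4−3)² + (-1−-1)²) = 7.0000; v₂ = distance/dt₂ = 2.8000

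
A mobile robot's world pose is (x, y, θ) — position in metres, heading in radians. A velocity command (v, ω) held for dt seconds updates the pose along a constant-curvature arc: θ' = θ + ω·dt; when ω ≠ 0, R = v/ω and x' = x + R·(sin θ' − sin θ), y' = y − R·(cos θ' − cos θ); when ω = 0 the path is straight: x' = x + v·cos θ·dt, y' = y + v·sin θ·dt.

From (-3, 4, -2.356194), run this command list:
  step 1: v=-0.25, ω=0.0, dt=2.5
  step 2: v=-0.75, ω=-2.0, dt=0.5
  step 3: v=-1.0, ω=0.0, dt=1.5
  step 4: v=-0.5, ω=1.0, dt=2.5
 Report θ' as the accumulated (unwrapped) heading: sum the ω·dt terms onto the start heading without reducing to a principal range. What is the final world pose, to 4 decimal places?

(-0.2633, 5.0399, -0.8562)

step 1: θ'=-2.3562 (straight) → pose (-2.5581, 4.4419, -2.3562)
step 2: θ'=-3.3562 (R=0.3750) → pose (-2.2130, 4.5432, -3.3562)
step 3: θ'=-3.3562 (straight) → pose (-0.7474, 4.2237, -3.3562)
step 4: θ'=-0.8562 (R=-0.5000) → pose (-0.2633, 5.0399, -0.8562)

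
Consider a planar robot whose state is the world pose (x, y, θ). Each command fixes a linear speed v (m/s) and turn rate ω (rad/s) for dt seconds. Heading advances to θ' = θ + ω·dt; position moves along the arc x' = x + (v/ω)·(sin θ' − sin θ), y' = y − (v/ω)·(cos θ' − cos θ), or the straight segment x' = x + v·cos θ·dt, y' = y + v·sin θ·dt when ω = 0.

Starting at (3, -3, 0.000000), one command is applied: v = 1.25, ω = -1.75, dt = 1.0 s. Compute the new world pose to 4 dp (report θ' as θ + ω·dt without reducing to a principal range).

(3.7028, -3.8416, -1.7500)

θ' = 0.0000 + -1.75·1.0 = -1.7500
R = v/ω = 1.25/-1.75 = -0.7143
x' = 3 + -0.7143·(sin -1.7500 − sin 0.0000) = 3.7028
y' = -3 − -0.7143·(cos -1.7500 − cos 0.0000) = -3.8416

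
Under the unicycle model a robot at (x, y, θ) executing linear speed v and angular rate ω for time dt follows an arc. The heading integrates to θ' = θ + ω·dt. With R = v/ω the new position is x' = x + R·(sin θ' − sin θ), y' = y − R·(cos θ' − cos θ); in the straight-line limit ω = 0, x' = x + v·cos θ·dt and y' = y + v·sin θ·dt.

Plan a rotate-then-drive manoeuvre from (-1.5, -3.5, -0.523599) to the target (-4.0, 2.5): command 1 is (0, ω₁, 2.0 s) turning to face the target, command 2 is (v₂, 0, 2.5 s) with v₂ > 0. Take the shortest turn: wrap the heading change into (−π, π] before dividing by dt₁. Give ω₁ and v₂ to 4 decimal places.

ω₁ = 1.2446, v₂ = 2.6000

heading to target = atan2(2.5−-3.5, -4−-1.5) = 1.9656
Δθ = wrap(1.9656 − -0.5236) = 2.4892; ω₁ = Δθ/dt₁ = 1.2446
distance = √((-4−-1.5)² + (2.5−-3.5)²) = 6.5000; v₂ = distance/dt₂ = 2.6000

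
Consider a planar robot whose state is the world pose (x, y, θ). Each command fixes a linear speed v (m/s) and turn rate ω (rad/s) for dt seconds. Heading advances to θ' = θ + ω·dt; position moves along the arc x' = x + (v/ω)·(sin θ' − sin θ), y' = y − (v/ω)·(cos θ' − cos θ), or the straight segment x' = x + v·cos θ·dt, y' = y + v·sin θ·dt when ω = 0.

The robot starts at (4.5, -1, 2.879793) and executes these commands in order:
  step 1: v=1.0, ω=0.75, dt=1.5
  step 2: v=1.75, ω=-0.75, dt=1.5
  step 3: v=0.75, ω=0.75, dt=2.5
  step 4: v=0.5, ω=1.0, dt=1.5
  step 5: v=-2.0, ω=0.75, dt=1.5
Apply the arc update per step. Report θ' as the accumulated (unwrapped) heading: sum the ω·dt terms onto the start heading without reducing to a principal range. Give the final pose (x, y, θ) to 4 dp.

step 1: θ'=4.0048 (R=1.3333) → pose (3.1417, -1.4212, 4.0048)
step 2: θ'=2.8798 (R=-2.3333) → pose (0.7646, -2.1584, 2.8798)
step 3: θ'=4.7548 (R=1.0000) → pose (-0.4933, -3.1667, 4.7548)
step 4: θ'=6.2548 (R=0.5000) → pose (-0.0080, -3.6453, 6.2548)
step 5: θ'=7.3798 (R=-2.6667) → pose (-2.4561, -5.0932, 7.3798)

(-2.4561, -5.0932, 7.3798)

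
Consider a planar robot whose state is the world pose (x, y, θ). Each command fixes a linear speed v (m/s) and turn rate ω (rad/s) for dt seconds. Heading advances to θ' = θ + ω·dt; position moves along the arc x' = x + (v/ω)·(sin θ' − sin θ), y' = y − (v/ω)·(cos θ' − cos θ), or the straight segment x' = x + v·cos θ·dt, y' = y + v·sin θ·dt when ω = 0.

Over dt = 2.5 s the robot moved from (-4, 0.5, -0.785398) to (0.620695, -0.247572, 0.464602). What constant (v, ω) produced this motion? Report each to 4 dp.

v = 2.0000, ω = 0.5000

Δθ = 0.464602 − -0.785398 = 1.250000
ω = Δθ/dt = 1.250000/2.5 = 0.5000
R = Δx/(sin θ' − sin θ) = 4.0000
v = R·ω = 4.0000·0.5000 = 2.0000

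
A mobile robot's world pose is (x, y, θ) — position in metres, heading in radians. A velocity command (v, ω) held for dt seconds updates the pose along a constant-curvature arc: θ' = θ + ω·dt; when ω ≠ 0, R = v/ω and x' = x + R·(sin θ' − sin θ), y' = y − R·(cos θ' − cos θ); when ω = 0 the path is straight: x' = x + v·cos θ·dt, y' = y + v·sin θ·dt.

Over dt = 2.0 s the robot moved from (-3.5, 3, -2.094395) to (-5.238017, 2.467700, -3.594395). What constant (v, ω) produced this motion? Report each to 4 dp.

Δθ = -3.594395 − -2.094395 = -1.500000
ω = Δθ/dt = -1.500000/2.0 = -0.7500
R = Δx/(sin θ' − sin θ) = -1.3333
v = R·ω = -1.3333·-0.7500 = 1.0000

v = 1.0000, ω = -0.7500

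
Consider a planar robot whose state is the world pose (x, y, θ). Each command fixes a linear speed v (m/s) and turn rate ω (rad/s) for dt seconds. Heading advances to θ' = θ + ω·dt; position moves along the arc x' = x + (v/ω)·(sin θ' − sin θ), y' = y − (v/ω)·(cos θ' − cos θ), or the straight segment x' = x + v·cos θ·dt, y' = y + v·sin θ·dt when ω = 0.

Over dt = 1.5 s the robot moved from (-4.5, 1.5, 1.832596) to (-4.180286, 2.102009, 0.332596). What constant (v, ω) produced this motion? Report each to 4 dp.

v = 0.5000, ω = -1.0000

Δθ = 0.332596 − 1.832596 = -1.500000
ω = Δθ/dt = -1.500000/1.5 = -1.0000
R = −Δy/(cos θ' − cos θ) = -0.5000
v = R·ω = -0.5000·-1.0000 = 0.5000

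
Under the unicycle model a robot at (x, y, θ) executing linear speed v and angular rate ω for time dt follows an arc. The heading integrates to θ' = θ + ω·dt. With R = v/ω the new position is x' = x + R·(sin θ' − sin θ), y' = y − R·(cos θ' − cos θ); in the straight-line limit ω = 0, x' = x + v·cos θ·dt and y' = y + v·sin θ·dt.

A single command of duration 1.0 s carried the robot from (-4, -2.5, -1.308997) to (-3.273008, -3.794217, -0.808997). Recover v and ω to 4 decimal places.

v = 1.5000, ω = 0.5000

Δθ = -0.808997 − -1.308997 = 0.500000
ω = Δθ/dt = 0.500000/1.0 = 0.5000
R = −Δy/(cos θ' − cos θ) = 3.0000
v = R·ω = 3.0000·0.5000 = 1.5000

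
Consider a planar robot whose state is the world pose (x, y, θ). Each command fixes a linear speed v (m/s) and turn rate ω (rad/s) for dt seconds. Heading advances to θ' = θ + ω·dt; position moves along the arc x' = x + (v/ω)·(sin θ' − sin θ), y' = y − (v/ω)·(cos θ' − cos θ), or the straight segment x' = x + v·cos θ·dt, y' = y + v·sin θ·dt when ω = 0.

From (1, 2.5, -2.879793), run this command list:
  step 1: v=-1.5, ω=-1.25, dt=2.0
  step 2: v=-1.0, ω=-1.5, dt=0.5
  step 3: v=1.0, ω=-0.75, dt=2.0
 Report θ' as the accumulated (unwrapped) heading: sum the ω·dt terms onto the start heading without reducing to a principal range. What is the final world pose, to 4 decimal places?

step 1: θ'=-5.3798 (R=1.2000) → pose (2.2531, 0.5982, -5.3798)
step 2: θ'=-6.1298 (R=0.6667) → pose (1.8313, 0.3519, -6.1298)
step 3: θ'=-7.6298 (R=-1.3333) → pose (3.3350, -0.6693, -7.6298)

(3.3350, -0.6693, -7.6298)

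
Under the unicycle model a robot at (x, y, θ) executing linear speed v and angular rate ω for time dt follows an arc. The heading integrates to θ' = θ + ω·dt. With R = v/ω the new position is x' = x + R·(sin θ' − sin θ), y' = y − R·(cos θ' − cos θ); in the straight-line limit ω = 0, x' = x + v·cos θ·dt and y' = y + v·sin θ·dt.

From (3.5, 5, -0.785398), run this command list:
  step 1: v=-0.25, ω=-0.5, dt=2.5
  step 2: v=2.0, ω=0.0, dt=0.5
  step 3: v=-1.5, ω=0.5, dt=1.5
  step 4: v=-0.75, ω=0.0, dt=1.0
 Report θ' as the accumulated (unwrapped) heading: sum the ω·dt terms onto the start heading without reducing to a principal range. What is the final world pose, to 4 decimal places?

(2.9440, 7.5921, -1.2854)

step 1: θ'=-2.0354 (R=0.5000) → pose (3.4066, 5.5776, -2.0354)
step 2: θ'=-2.0354 (straight) → pose (2.9585, 4.6836, -2.0354)
step 3: θ'=-1.2854 (R=-3.0000) → pose (3.1551, 6.8724, -1.2854)
step 4: θ'=-1.2854 (straight) → pose (2.9440, 7.5921, -1.2854)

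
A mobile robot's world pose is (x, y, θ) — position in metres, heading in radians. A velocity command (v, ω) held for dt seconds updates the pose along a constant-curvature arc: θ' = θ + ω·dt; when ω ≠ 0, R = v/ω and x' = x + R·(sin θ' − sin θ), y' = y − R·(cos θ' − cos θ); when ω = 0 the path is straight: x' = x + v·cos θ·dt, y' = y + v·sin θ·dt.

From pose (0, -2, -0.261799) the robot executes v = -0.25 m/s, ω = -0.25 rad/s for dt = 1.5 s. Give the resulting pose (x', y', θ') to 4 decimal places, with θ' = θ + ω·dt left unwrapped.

(-0.3358, -1.8381, -0.6368)

θ' = -0.2618 + -0.25·1.5 = -0.6368
R = v/ω = -0.25/-0.25 = 1.0000
x' = 0 + 1.0000·(sin -0.6368 − sin -0.2618) = -0.3358
y' = -2 − 1.0000·(cos -0.6368 − cos -0.2618) = -1.8381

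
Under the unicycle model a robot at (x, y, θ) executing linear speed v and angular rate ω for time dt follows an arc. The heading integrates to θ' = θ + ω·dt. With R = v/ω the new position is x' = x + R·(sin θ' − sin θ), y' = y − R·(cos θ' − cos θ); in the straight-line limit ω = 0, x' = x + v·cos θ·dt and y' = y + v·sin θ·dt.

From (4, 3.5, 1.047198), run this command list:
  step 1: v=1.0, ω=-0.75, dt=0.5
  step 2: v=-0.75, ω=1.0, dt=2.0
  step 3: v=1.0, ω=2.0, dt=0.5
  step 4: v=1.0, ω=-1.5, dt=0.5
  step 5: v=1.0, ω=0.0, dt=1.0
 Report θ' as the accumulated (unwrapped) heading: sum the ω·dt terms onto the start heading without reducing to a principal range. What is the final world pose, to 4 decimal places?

step 1: θ'=0.6722 (R=-1.3333) → pose (4.3244, 3.8766, 0.6722)
step 2: θ'=2.6722 (R=-0.7500) → pose (4.4522, 2.6209, 2.6722)
step 3: θ'=3.6722 (R=0.5000) → pose (3.9730, 2.6062, 3.6722)
step 4: θ'=2.9222 (R=-0.6667) → pose (3.4905, 2.5305, 2.9222)
step 5: θ'=2.9222 (straight) → pose (2.5145, 2.7482, 2.9222)

(2.5145, 2.7482, 2.9222)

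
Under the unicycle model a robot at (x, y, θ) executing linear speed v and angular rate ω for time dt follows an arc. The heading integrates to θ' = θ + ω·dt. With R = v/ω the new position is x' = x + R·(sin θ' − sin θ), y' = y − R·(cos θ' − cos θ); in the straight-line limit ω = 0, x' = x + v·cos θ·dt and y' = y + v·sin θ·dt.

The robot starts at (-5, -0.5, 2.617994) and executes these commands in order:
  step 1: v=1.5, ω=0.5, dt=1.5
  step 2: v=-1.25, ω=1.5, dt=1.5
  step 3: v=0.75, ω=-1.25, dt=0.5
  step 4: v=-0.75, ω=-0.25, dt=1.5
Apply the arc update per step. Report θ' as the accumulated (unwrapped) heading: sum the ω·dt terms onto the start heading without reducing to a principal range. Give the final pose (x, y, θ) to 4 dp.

step 1: θ'=3.3680 (R=3.0000) → pose (-7.1734, -0.1746, 3.3680)
step 2: θ'=5.6180 (R=-0.8333) → pose (-6.8461, 1.2931, 5.6180)
step 3: θ'=4.9930 (R=-0.6000) → pose (-6.6399, 0.9872, 4.9930)
step 4: θ'=4.6180 (R=3.0000) → pose (-6.7439, 2.1008, 4.6180)

(-6.7439, 2.1008, 4.6180)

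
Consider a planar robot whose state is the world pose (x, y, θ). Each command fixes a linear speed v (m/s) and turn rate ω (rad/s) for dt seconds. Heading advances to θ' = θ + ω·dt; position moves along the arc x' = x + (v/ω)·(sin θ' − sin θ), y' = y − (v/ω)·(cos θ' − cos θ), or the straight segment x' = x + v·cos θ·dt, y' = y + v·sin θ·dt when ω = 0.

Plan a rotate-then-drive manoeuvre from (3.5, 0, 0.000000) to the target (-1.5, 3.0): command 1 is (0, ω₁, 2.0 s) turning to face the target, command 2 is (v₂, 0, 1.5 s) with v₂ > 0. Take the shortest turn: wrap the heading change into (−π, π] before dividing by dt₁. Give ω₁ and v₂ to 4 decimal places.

ω₁ = 1.3006, v₂ = 3.8873

heading to target = atan2(3−0, -1.5−3.5) = 2.6012
Δθ = wrap(2.6012 − 0.0000) = 2.6012; ω₁ = Δθ/dt₁ = 1.3006
distance = √((-1.5−3.5)² + (3−0)²) = 5.8310; v₂ = distance/dt₂ = 3.8873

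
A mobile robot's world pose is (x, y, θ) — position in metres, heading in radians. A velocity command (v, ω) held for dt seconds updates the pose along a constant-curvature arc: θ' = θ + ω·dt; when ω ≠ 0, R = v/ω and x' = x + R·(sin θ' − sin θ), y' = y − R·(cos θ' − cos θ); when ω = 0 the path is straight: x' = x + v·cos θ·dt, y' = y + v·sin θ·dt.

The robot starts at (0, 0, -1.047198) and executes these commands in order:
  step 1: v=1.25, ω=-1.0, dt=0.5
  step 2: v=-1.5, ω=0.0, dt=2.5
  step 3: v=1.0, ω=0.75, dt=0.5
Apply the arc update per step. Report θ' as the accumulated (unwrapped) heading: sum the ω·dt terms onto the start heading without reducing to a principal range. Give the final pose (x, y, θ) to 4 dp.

(0.1828, 2.6674, -1.1722)

step 1: θ'=-1.5472 (R=-1.2500) → pose (0.1671, -0.5955, -1.5472)
step 2: θ'=-1.5472 (straight) → pose (0.0786, 3.1535, -1.5472)
step 3: θ'=-1.1722 (R=1.3333) → pose (0.1828, 2.6674, -1.1722)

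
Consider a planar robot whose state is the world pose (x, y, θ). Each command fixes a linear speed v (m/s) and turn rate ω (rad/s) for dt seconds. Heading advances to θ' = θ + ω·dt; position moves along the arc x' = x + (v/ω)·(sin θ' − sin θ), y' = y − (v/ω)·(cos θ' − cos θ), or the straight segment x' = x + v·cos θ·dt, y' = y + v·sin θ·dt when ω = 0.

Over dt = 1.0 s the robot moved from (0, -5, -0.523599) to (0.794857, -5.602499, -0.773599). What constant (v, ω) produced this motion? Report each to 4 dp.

v = 1.0000, ω = -0.2500

Δθ = -0.773599 − -0.523599 = -0.250000
ω = Δθ/dt = -0.250000/1.0 = -0.2500
R = Δx/(sin θ' − sin θ) = -4.0000
v = R·ω = -4.0000·-0.2500 = 1.0000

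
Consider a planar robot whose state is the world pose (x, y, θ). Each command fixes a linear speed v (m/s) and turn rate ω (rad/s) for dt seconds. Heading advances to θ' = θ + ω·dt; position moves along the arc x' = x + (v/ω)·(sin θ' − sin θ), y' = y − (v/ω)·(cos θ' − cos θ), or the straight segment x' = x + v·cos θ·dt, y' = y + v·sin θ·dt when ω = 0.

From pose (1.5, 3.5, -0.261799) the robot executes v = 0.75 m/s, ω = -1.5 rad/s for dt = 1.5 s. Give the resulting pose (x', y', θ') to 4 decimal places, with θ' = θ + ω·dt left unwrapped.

(1.6651, 2.6130, -2.5118)

θ' = -0.2618 + -1.5·1.5 = -2.5118
R = v/ω = 0.75/-1.5 = -0.5000
x' = 1.5 + -0.5000·(sin -2.5118 − sin -0.2618) = 1.6651
y' = 3.5 − -0.5000·(cos -2.5118 − cos -0.2618) = 2.6130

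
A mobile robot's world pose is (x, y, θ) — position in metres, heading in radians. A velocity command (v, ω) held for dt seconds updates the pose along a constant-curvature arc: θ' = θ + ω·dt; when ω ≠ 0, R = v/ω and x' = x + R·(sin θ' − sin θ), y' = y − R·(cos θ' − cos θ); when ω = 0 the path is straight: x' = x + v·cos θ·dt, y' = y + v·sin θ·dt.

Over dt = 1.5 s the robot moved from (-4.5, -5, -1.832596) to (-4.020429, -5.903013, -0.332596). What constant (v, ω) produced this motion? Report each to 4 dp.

Δθ = -0.332596 − -1.832596 = 1.500000
ω = Δθ/dt = 1.500000/1.5 = 1.0000
R = −Δy/(cos θ' − cos θ) = 0.7500
v = R·ω = 0.7500·1.0000 = 0.7500

v = 0.7500, ω = 1.0000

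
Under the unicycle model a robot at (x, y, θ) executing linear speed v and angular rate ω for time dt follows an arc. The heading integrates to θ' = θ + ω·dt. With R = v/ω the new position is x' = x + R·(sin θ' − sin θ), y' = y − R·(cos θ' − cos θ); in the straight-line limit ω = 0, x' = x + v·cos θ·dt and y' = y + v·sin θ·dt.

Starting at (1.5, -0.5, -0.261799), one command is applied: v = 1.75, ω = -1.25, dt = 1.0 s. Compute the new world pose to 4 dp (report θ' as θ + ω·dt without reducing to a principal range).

θ' = -0.2618 + -1.25·1.0 = -1.5118
R = v/ω = 1.75/-1.25 = -1.4000
x' = 1.5 + -1.4000·(sin -1.5118 − sin -0.2618) = 2.5352
y' = -0.5 − -1.4000·(cos -1.5118 − cos -0.2618) = -1.7697

(2.5352, -1.7697, -1.5118)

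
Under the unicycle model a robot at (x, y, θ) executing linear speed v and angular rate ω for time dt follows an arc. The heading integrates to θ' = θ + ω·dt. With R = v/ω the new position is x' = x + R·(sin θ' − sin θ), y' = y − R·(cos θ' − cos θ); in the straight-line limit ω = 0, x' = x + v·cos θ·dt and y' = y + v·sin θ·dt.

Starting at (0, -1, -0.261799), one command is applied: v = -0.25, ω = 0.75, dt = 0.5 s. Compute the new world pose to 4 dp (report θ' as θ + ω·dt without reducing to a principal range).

(-0.1239, -0.9908, 0.1132)

θ' = -0.2618 + 0.75·0.5 = 0.1132
R = v/ω = -0.25/0.75 = -0.3333
x' = 0 + -0.3333·(sin 0.1132 − sin -0.2618) = -0.1239
y' = -1 − -0.3333·(cos 0.1132 − cos -0.2618) = -0.9908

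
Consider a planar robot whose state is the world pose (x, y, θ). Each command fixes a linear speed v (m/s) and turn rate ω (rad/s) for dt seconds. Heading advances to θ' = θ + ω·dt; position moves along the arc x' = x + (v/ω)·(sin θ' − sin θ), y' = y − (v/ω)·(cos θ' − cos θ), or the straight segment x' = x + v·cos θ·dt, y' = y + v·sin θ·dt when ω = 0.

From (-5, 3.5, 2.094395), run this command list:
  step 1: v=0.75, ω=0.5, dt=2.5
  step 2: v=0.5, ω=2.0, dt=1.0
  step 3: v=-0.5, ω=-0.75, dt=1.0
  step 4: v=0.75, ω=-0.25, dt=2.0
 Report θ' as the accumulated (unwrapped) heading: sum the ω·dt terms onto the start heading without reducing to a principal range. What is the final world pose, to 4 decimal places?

(-7.4107, 2.9140, 4.0944)

step 1: θ'=3.3444 (R=1.5000) → pose (-6.6012, 4.2193, 3.3444)
step 2: θ'=5.3444 (R=0.2500) → pose (-6.7525, 3.8267, 5.3444)
step 3: θ'=4.5944 (R=0.6667) → pose (-6.8767, 4.2990, 4.5944)
step 4: θ'=4.0944 (R=-3.0000) → pose (-7.4107, 2.9140, 4.0944)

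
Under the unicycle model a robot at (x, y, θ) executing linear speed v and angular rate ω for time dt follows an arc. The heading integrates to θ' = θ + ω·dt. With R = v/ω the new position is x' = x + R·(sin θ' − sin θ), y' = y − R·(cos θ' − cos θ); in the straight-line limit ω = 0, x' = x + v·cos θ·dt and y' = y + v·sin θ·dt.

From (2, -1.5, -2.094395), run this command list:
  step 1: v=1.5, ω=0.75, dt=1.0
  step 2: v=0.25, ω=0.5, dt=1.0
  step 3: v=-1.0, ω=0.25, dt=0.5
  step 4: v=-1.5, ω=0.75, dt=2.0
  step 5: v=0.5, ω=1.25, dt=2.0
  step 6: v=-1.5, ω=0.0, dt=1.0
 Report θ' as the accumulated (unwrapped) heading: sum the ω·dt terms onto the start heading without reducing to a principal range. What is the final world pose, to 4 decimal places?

step 1: θ'=-1.3444 (R=2.0000) → pose (1.7831, -2.9489, -1.3444)
step 2: θ'=-0.8444 (R=0.5000) → pose (1.8965, -3.1688, -0.8444)
step 3: θ'=-0.7194 (R=-4.0000) → pose (1.5420, -2.8167, -0.7194)
step 4: θ'=0.7806 (R=-2.0000) → pose (-1.1833, -2.9001, 0.7806)
step 5: θ'=3.2806 (R=0.4000) → pose (-1.5202, -2.2198, 3.2806)
step 6: θ'=3.2806 (straight) → pose (-0.0347, -2.0120, 3.2806)

(-0.0347, -2.0120, 3.2806)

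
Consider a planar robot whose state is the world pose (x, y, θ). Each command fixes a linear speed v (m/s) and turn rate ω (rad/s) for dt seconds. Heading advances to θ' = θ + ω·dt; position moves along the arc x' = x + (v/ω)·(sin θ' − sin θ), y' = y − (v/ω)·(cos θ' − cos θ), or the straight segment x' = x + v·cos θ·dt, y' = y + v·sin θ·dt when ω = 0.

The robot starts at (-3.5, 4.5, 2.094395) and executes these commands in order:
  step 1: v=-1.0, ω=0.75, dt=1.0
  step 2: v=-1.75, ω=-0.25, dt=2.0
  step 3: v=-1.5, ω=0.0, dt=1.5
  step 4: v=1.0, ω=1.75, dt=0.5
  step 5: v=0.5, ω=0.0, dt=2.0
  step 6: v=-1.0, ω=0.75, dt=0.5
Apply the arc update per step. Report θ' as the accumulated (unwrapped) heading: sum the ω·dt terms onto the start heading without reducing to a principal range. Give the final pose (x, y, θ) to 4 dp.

step 1: θ'=2.8444 (R=-1.3333) → pose (-2.7358, 3.8918, 2.8444)
step 2: θ'=2.3444 (R=7.0000) → pose (0.2222, 2.0897, 2.3444)
step 3: θ'=2.3444 (straight) → pose (1.7943, 0.4800, 2.3444)
step 4: θ'=3.2194 (R=0.5714) → pose (1.3411, 0.6504, 3.2194)
step 5: θ'=3.2194 (straight) → pose (0.3441, 0.5727, 3.2194)
step 6: θ'=3.5944 (R=-1.3333) → pose (0.8238, 0.7031, 3.5944)

(0.8238, 0.7031, 3.5944)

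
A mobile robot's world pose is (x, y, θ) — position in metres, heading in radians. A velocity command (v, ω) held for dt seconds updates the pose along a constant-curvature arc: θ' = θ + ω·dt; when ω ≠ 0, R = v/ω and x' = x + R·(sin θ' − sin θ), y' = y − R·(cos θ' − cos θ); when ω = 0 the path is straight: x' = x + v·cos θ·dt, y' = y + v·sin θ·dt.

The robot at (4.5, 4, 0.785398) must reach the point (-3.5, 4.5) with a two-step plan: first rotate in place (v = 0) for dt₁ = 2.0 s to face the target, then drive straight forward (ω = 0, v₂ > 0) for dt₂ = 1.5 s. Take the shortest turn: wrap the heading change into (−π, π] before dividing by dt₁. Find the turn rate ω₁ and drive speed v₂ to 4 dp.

heading to target = atan2(4.5−4, -3.5−4.5) = 3.0792
Δθ = wrap(3.0792 − 0.7854) = 2.2938; ω₁ = Δθ/dt₁ = 1.1469
distance = √((-3.5−4.5)² + (4.5−4)²) = 8.0156; v₂ = distance/dt₂ = 5.3437

ω₁ = 1.1469, v₂ = 5.3437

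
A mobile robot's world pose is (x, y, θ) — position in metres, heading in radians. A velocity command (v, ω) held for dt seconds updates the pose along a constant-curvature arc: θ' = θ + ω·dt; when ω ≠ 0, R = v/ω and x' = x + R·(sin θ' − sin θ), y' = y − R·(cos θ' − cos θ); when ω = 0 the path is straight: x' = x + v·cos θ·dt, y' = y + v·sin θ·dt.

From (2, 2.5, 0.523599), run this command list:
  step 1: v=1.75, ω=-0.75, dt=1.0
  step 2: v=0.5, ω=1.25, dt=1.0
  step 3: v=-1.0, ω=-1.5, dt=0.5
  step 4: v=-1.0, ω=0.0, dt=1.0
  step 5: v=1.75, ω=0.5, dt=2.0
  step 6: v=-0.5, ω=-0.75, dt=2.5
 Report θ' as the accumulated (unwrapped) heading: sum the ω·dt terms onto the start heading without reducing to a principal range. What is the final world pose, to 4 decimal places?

step 1: θ'=-0.2264 (R=-2.3333) → pose (3.6904, 2.7531, -0.2264)
step 2: θ'=1.0236 (R=0.4000) → pose (4.1218, 2.9347, 1.0236)
step 3: θ'=0.2736 (R=0.6667) → pose (3.7326, 2.6397, 0.2736)
step 4: θ'=0.2736 (straight) → pose (2.7698, 2.3695, 0.2736)
step 5: θ'=1.2736 (R=3.5000) → pose (5.1707, 4.7144, 1.2736)
step 6: θ'=-0.6014 (R=0.6667) → pose (4.1561, 4.3599, -0.6014)

(4.1561, 4.3599, -0.6014)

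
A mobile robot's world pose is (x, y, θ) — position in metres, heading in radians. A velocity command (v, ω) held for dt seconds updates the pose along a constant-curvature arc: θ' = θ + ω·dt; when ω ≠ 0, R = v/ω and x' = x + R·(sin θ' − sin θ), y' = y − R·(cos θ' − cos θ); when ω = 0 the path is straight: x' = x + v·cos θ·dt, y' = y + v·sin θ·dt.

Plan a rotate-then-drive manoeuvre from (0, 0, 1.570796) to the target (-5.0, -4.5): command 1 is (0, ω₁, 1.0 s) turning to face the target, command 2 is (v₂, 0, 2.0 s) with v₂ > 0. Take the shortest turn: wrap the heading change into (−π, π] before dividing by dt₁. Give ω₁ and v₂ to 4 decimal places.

heading to target = atan2(-4.5−0, -5−0) = -2.4088
Δθ = wrap(-2.4088 − 1.5708) = 2.3036; ω₁ = Δθ/dt₁ = 2.3036
distance = √((-5−0)² + (-4.5−0)²) = 6.7268; v₂ = distance/dt₂ = 3.3634

ω₁ = 2.3036, v₂ = 3.3634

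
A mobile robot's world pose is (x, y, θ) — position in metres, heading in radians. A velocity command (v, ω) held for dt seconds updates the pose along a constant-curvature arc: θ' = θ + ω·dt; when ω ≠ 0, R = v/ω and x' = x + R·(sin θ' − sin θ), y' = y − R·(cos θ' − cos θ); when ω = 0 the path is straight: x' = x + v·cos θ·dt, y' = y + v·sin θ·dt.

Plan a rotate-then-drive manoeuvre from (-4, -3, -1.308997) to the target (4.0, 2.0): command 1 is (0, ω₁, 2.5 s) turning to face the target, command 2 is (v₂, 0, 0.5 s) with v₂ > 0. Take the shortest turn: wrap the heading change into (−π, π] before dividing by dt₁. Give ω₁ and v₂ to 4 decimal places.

heading to target = atan2(2−-3, 4−-4) = 0.5586
Δθ = wrap(0.5586 − -1.3090) = 1.8676; ω₁ = Δθ/dt₁ = 0.7470
distance = √((4−-4)² + (2−-3)²) = 9.4340; v₂ = distance/dt₂ = 18.8680

ω₁ = 0.7470, v₂ = 18.8680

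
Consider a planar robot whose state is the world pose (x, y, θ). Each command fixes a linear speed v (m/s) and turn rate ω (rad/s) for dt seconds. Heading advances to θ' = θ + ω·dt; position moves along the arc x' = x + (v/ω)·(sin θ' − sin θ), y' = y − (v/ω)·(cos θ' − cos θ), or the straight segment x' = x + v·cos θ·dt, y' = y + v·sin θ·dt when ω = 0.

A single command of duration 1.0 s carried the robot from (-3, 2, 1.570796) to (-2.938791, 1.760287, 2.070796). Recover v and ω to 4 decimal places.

v = -0.2500, ω = 0.5000

Δθ = 2.070796 − 1.570796 = 0.500000
ω = Δθ/dt = 0.500000/1.0 = 0.5000
R = −Δy/(cos θ' − cos θ) = -0.5000
v = R·ω = -0.5000·0.5000 = -0.2500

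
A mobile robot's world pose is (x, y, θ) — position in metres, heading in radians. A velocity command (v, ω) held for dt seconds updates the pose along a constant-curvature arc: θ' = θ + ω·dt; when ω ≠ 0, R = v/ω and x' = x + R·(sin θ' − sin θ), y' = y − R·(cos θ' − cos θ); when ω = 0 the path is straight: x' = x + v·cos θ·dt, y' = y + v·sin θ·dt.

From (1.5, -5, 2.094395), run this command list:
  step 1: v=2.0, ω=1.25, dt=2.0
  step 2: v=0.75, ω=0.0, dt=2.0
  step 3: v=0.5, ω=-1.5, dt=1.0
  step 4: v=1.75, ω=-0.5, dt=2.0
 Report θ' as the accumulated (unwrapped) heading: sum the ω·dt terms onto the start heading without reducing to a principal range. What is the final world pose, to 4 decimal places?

step 1: θ'=4.5944 (R=1.6000) → pose (-1.4745, -5.6116, 4.5944)
step 2: θ'=4.5944 (straight) → pose (-1.6511, -7.1012, 4.5944)
step 3: θ'=3.0944 (R=-0.3333) → pose (-1.9978, -7.3949, 3.0944)
step 4: θ'=2.0944 (R=-3.5000) → pose (-4.8638, -5.6488, 2.0944)

(-4.8638, -5.6488, 2.0944)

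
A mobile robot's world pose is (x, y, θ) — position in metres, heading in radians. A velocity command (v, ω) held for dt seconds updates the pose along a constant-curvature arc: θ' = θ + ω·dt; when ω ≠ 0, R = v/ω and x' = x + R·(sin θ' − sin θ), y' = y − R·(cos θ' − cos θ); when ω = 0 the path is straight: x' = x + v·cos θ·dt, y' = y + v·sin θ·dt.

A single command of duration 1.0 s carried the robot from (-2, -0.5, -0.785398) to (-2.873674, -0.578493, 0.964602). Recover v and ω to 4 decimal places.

v = -1.0000, ω = 1.7500

Δθ = 0.964602 − -0.785398 = 1.750000
ω = Δθ/dt = 1.750000/1.0 = 1.7500
R = Δx/(sin θ' − sin θ) = -0.5714
v = R·ω = -0.5714·1.7500 = -1.0000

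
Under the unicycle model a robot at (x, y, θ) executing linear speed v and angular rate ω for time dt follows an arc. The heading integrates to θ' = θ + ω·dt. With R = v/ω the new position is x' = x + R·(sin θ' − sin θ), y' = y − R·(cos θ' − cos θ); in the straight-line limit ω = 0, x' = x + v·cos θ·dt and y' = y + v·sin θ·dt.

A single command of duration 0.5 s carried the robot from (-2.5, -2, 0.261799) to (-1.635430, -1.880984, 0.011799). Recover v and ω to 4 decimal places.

Δθ = 0.011799 − 0.261799 = -0.250000
ω = Δθ/dt = -0.250000/0.5 = -0.5000
R = Δx/(sin θ' − sin θ) = -3.5000
v = R·ω = -3.5000·-0.5000 = 1.7500

v = 1.7500, ω = -0.5000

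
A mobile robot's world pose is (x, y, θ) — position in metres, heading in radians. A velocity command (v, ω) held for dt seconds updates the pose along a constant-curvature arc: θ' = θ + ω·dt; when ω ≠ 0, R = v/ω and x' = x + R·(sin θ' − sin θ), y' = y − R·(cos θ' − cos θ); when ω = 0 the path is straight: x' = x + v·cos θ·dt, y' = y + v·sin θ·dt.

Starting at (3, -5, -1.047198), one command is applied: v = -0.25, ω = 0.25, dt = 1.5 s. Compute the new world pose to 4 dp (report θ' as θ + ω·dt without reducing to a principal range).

(2.7567, -4.7175, -0.6722)

θ' = -1.0472 + 0.25·1.5 = -0.6722
R = v/ω = -0.25/0.25 = -1.0000
x' = 3 + -1.0000·(sin -0.6722 − sin -1.0472) = 2.7567
y' = -5 − -1.0000·(cos -0.6722 − cos -1.0472) = -4.7175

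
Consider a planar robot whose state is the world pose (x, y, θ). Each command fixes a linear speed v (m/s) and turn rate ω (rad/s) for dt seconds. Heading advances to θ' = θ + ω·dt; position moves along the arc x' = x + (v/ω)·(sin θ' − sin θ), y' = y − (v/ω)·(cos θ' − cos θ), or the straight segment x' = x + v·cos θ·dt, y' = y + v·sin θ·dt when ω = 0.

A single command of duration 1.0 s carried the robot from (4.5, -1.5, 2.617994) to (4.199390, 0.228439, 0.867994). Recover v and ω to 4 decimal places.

v = 2.0000, ω = -1.7500

Δθ = 0.867994 − 2.617994 = -1.750000
ω = Δθ/dt = -1.750000/1.0 = -1.7500
R = −Δy/(cos θ' − cos θ) = -1.1429
v = R·ω = -1.1429·-1.7500 = 2.0000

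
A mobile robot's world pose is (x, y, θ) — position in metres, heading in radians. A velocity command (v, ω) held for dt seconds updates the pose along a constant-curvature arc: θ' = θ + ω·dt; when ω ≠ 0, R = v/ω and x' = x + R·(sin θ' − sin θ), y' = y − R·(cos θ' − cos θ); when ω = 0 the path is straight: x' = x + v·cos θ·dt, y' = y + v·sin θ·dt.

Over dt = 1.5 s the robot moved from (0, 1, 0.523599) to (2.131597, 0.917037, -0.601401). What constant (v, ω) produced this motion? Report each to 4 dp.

Δθ = -0.601401 − 0.523599 = -1.125000
ω = Δθ/dt = -1.125000/1.5 = -0.7500
R = Δx/(sin θ' − sin θ) = -2.0000
v = R·ω = -2.0000·-0.7500 = 1.5000

v = 1.5000, ω = -0.7500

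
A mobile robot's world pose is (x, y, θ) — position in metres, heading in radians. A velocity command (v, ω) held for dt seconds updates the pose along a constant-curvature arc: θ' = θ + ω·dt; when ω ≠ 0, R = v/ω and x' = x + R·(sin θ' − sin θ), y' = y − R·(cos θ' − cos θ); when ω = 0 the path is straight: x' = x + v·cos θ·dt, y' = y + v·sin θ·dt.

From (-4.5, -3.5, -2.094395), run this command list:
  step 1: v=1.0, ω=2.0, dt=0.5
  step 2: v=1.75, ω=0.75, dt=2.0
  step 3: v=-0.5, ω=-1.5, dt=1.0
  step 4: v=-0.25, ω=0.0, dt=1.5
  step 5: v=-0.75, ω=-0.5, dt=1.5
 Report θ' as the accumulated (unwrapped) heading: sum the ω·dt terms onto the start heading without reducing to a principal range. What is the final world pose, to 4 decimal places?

step 1: θ'=-1.0944 (R=0.5000) → pose (-4.5113, -3.9793, -1.0944)
step 2: θ'=0.4056 (R=2.3333) → pose (-1.5171, -5.0533, 0.4056)
step 3: θ'=-1.0944 (R=0.3333) → pose (-1.9449, -4.8999, -1.0944)
step 4: θ'=-1.0944 (straight) → pose (-2.1168, -4.5666, -1.0944)
step 5: θ'=-1.8444 (R=1.5000) → pose (-2.2281, -3.4734, -1.8444)

(-2.2281, -3.4734, -1.8444)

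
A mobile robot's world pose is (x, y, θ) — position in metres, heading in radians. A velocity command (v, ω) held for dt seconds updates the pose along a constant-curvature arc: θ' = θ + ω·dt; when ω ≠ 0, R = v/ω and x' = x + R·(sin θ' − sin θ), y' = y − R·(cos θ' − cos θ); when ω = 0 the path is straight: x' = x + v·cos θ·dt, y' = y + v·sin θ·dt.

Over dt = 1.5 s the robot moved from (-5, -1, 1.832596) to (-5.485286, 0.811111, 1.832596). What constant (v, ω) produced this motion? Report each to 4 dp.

v = 1.2500, ω = 0.0000

Δθ = 1.832596 − 1.832596 = 0.000000
ω = Δθ/dt = 0.000000/1.5 = 0.0000
ω = 0 → v = (Δx·cos θ + Δy·sin θ)/dt = 1.2500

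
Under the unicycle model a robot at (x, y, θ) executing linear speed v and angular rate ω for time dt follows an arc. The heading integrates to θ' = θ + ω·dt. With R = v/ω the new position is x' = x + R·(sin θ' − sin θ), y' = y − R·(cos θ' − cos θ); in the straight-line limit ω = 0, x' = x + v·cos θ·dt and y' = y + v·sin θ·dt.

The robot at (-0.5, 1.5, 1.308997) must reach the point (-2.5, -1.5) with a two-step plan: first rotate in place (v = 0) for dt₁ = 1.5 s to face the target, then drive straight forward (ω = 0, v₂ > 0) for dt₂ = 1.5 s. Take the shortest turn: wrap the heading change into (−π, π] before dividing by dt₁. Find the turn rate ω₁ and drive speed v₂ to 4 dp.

heading to target = atan2(-1.5−1.5, -2.5−-0.5) = -2.1588
Δθ = wrap(-2.1588 − 1.3090) = 2.8154; ω₁ = Δθ/dt₁ = 1.8769
distance = √((-2.5−-0.5)² + (-1.5−1.5)²) = 3.6056; v₂ = distance/dt₂ = 2.4037

ω₁ = 1.8769, v₂ = 2.4037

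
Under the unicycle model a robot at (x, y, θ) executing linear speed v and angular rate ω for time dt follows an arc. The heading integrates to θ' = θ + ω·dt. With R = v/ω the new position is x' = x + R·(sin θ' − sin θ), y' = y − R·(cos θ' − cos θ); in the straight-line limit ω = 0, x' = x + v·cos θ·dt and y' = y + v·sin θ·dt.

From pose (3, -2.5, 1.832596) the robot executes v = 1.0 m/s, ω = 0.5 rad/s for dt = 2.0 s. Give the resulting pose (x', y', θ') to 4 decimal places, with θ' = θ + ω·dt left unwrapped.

θ' = 1.8326 + 0.5·2.0 = 2.8326
R = v/ω = 1.0/0.5 = 2.0000
x' = 3 + 2.0000·(sin 2.8326 − sin 1.8326) = 1.6764
y' = -2.5 − 2.0000·(cos 2.8326 − cos 1.8326) = -1.1124

(1.6764, -1.1124, 2.8326)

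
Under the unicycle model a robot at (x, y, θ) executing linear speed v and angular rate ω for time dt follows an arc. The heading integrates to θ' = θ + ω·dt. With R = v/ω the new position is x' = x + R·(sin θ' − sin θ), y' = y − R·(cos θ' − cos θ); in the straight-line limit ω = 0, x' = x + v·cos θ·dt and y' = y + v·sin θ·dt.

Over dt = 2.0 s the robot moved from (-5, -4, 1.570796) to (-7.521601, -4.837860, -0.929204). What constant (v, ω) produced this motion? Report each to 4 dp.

Δθ = -0.929204 − 1.570796 = -2.500000
ω = Δθ/dt = -2.500000/2.0 = -1.2500
R = Δx/(sin θ' − sin θ) = 1.4000
v = R·ω = 1.4000·-1.2500 = -1.7500

v = -1.7500, ω = -1.2500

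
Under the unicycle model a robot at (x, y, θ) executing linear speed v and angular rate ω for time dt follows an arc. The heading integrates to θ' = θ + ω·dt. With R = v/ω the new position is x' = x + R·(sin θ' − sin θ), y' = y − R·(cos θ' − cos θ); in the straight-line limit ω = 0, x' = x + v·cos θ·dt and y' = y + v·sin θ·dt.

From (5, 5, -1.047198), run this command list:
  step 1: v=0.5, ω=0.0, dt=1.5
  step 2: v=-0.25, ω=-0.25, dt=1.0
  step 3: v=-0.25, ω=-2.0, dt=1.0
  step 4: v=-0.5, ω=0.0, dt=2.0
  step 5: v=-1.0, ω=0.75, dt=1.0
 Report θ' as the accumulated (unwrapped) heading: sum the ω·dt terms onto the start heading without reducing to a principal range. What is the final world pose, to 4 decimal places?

(7.3592, 4.7951, -2.5472)

step 1: θ'=-1.0472 (straight) → pose (5.3750, 4.3505, -1.0472)
step 2: θ'=-1.2972 (R=1.0000) → pose (5.2782, 4.5803, -1.2972)
step 3: θ'=-3.2972 (R=0.1250) → pose (5.4179, 4.7375, -3.2972)
step 4: θ'=-3.2972 (straight) → pose (6.4059, 4.5826, -3.2972)
step 5: θ'=-2.5472 (R=-1.3333) → pose (7.3592, 4.7951, -2.5472)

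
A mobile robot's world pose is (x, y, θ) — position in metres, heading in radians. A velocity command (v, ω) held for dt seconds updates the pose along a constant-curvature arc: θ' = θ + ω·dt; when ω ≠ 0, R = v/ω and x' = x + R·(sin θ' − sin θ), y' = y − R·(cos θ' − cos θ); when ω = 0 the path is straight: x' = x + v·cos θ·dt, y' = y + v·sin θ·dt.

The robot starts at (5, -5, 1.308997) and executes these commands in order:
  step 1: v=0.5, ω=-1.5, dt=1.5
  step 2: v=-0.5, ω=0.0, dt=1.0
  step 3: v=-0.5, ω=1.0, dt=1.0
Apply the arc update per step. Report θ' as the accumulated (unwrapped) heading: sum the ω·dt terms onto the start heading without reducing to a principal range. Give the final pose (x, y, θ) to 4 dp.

(4.8633, -4.2812, 0.0590)

step 1: θ'=-0.9410 (R=-0.3333) → pose (5.5914, -4.8899, -0.9410)
step 2: θ'=-0.9410 (straight) → pose (5.2969, -4.4859, -0.9410)
step 3: θ'=0.0590 (R=-0.5000) → pose (4.8633, -4.2812, 0.0590)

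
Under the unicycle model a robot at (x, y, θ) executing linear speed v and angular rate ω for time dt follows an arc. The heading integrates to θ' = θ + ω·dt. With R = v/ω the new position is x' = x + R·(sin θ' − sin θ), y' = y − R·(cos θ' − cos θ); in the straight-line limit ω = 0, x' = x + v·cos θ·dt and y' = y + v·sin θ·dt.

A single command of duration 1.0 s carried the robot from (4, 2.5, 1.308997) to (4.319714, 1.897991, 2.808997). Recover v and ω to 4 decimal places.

Δθ = 2.808997 − 1.308997 = 1.500000
ω = Δθ/dt = 1.500000/1.0 = 1.5000
R = −Δy/(cos θ' − cos θ) = -0.5000
v = R·ω = -0.5000·1.5000 = -0.7500

v = -0.7500, ω = 1.5000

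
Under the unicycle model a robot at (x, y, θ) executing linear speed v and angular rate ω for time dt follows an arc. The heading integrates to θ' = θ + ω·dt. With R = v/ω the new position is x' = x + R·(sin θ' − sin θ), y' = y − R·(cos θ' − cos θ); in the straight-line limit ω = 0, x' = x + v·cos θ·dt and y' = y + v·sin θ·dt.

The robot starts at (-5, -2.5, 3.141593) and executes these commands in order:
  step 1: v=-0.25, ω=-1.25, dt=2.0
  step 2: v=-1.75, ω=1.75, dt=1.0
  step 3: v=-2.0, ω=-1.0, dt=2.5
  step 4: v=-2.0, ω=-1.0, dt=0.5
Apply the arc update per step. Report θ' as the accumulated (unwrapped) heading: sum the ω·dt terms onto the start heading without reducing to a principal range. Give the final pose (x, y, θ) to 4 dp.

(-7.4699, -7.4976, -0.6084)

step 1: θ'=0.6416 (R=0.2000) → pose (-4.8803, -2.8602, 0.6416)
step 2: θ'=2.3916 (R=-1.0000) → pose (-4.9635, -4.3931, 2.3916)
step 3: θ'=-0.1084 (R=2.0000) → pose (-6.5431, -7.8447, -0.1084)
step 4: θ'=-0.6084 (R=2.0000) → pose (-7.4699, -7.4976, -0.6084)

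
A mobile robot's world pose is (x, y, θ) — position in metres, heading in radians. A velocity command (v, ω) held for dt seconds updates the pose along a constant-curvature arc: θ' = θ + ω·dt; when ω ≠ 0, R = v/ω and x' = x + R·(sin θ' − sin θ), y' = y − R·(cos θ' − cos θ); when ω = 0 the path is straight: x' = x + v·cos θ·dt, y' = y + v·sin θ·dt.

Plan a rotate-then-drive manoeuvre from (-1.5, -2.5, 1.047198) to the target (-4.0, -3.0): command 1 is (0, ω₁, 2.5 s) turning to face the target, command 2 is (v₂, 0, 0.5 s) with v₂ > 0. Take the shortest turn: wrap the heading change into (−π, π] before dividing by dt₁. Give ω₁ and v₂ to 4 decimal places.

ω₁ = 0.9167, v₂ = 5.0990

heading to target = atan2(-3−-2.5, -4−-1.5) = -2.9442
Δθ = wrap(-2.9442 − 1.0472) = 2.2918; ω₁ = Δθ/dt₁ = 0.9167
distance = √((-4−-1.5)² + (-3−-2.5)²) = 2.5495; v₂ = distance/dt₂ = 5.0990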